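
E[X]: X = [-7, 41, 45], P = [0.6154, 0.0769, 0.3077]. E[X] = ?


E[X] = -7*0.6154 + 41*0.0769 + 45*0.3077
= -4.3078 + 3.1529 + 13.8465
= 12.6916

E[X] = 12.6916


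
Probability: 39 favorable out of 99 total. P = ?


P = 39/99 = 0.3939

P = 0.3939


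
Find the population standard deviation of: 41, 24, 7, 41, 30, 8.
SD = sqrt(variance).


Mean = 25.1667
Variance = 191.8056
SD = sqrt(191.8056) = 13.8494

SD = 13.8494


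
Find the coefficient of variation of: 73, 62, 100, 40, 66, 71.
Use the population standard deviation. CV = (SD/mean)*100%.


Mean = 68.6667
SD = 17.6981
CV = (17.6981/68.6667)*100 = 25.7739%

CV = 25.7739%


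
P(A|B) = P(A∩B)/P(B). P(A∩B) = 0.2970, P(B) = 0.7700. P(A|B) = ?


P(A|B) = 0.2970/0.7700 = 0.3857

P(A|B) = 0.3857


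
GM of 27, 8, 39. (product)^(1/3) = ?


Product = 27 × 8 × 39 = 8424
GM = 8424^(1/3) = 20.3473

GM = 20.3473


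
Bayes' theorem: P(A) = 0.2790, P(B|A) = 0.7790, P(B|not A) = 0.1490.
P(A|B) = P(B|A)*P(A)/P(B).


P(B) = P(B|A)*P(A) + P(B|A')*P(A')
= 0.7790*0.2790 + 0.1490*0.7210
= 0.217341 + 0.107429 = 0.324770
P(A|B) = 0.217341/0.324770 = 0.6692

P(A|B) = 0.6692


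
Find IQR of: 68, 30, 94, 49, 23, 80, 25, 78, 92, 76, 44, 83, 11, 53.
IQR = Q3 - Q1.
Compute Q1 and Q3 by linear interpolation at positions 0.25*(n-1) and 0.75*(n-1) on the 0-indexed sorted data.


Sorted: 11, 23, 25, 30, 44, 49, 53, 68, 76, 78, 80, 83, 92, 94
Q1 (25th %ile) = 33.5000
Q3 (75th %ile) = 79.5000
IQR = 79.5000 - 33.5000 = 46.0000

IQR = 46.0000


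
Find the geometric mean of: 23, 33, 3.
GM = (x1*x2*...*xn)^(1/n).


Product = 23 × 33 × 3 = 2277
GM = 2277^(1/3) = 13.1559

GM = 13.1559


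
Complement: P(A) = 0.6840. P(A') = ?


P(not A) = 1 - 0.6840 = 0.3160

P(not A) = 0.3160


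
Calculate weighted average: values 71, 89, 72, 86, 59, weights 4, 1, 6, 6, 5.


Numerator = 71*4 + 89*1 + 72*6 + 86*6 + 59*5 = 1616
Denominator = 4 + 1 + 6 + 6 + 5 = 22
WM = 1616/22 = 73.4545

WM = 73.4545


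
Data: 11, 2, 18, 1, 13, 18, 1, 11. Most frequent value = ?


Frequencies: 1:2, 2:1, 11:2, 13:1, 18:2
Max frequency = 2
Mode = 1, 11, 18

Mode = 1, 11, 18


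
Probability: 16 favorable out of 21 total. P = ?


P = 16/21 = 0.7619

P = 0.7619


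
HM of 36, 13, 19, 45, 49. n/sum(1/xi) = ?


Sum of reciprocals = 1/36 + 1/13 + 1/19 + 1/45 + 1/49 = 0.199963
HM = 5/0.199963 = 25.0046

HM = 25.0046


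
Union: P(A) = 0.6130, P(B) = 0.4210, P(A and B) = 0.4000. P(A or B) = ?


P(A∪B) = 0.6130 + 0.4210 - 0.4000
= 1.0340 - 0.4000
= 0.6340

P(A∪B) = 0.6340


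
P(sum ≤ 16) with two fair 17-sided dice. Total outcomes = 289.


Total outcomes = 17×17 = 289
Favorable (sum ≤ 16): 120
P = 120/289 = 0.4152

P = 0.4152


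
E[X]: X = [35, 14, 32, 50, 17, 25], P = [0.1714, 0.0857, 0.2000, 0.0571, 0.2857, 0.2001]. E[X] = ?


E[X] = 35*0.1714 + 14*0.0857 + 32*0.2000 + 50*0.0571 + 17*0.2857 + 25*0.2001
= 5.9990 + 1.1998 + 6.4000 + 2.8550 + 4.8569 + 5.0025
= 26.3132

E[X] = 26.3132


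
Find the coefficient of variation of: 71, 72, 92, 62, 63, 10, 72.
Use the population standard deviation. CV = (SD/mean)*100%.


Mean = 63.1429
SD = 23.5337
CV = (23.5337/63.1429)*100 = 37.2706%

CV = 37.2706%


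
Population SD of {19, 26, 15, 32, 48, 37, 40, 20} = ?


Mean = 29.6250
Variance = 117.2344
SD = sqrt(117.2344) = 10.8275

SD = 10.8275


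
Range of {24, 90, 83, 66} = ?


Max = 90, Min = 24
Range = 90 - 24 = 66

Range = 66


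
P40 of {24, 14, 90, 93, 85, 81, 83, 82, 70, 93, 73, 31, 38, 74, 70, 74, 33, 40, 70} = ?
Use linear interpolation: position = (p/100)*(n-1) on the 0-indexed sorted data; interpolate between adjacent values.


Sorted: 14, 24, 31, 33, 38, 40, 70, 70, 70, 73, 74, 74, 81, 82, 83, 85, 90, 93, 93
n = 19
Index = 40/100 * 18 = 7.2000
Lower = data[7] = 70, Upper = data[8] = 70
P40 = 70 + 0.2000*(0) = 70.0000

P40 = 70.0000


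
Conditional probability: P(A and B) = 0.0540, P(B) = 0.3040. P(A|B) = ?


P(A|B) = 0.0540/0.3040 = 0.1776

P(A|B) = 0.1776


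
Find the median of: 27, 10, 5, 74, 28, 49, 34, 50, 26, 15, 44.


Sorted: 5, 10, 15, 26, 27, 28, 34, 44, 49, 50, 74
n = 11 (odd)
Middle value = 28

Median = 28


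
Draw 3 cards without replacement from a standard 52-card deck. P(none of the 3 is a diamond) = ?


P(no diamonds) = (39/52) × (38/51) × (37/50)
= 0.4135

P = 0.4135


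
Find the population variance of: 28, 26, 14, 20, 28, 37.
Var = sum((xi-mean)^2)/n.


Mean = 25.5000
Squared deviations: 6.2500, 0.2500, 132.2500, 30.2500, 6.2500, 132.2500
Sum = 307.5000
Variance = 307.5000/6 = 51.2500

Variance = 51.2500


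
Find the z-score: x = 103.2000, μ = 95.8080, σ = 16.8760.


z = (103.2000 - 95.8080)/16.8760
= 7.3920/16.8760
= 0.4380

z = 0.4380


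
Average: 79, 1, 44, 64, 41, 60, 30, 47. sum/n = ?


Sum = 79 + 1 + 44 + 64 + 41 + 60 + 30 + 47 = 366
n = 8
Mean = 366/8 = 45.7500

Mean = 45.7500


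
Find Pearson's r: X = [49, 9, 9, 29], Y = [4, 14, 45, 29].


Mean X = 24.0000, Mean Y = 23.0000
SD X = 16.583124, SD Y = 15.508062
Cov = -160.000000
r = -160.000000/(16.583124*15.508062) = -0.6222

r = -0.6222


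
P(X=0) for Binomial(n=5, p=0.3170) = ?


C(5,0) = 1
p^0 = 1.000000
(1-p)^5 = 0.148629
P = 1 * 1.000000 * 0.148629 = 0.1486

P(X=0) = 0.1486


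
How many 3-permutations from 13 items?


P(13,3) = 13!/10!
= 6227020800/3628800
= 1716

P(13,3) = 1716


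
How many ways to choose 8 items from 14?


C(14,8) = 14!/(8! × 6!)
= 87178291200/(40320 × 720)
= 3003

C(14,8) = 3003


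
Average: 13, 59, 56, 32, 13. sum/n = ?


Sum = 13 + 59 + 56 + 32 + 13 = 173
n = 5
Mean = 173/5 = 34.6000

Mean = 34.6000


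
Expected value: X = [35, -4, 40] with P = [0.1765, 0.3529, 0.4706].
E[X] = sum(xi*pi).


E[X] = 35*0.1765 - 4*0.3529 + 40*0.4706
= 6.1775 - 1.4116 + 18.8240
= 23.5899

E[X] = 23.5899


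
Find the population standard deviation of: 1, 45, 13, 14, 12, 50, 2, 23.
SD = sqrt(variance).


Mean = 20.0000
Variance = 296.0000
SD = sqrt(296.0000) = 17.2047

SD = 17.2047


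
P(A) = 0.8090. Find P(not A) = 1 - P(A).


P(not A) = 1 - 0.8090 = 0.1910

P(not A) = 0.1910


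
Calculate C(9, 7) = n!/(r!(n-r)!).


C(9,7) = 9!/(7! × 2!)
= 362880/(5040 × 2)
= 36

C(9,7) = 36


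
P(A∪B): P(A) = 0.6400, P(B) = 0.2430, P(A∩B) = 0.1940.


P(A∪B) = 0.6400 + 0.2430 - 0.1940
= 0.8830 - 0.1940
= 0.6890

P(A∪B) = 0.6890


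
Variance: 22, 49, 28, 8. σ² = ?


Mean = 26.7500
Squared deviations: 22.5625, 495.0625, 1.5625, 351.5625
Sum = 870.7500
Variance = 870.7500/4 = 217.6875

Variance = 217.6875


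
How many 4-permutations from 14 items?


P(14,4) = 14!/10!
= 87178291200/3628800
= 24024

P(14,4) = 24024


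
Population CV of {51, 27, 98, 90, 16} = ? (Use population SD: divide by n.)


Mean = 56.4000
SD = 32.8183
CV = (32.8183/56.4000)*100 = 58.1885%

CV = 58.1885%


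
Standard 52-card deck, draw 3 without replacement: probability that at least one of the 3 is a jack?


P(at least one) = 1 - P(none)
P(none) = (48/52) × (47/51) × (46/50) = 0.782624
P(at least one) = 1 - 0.782624 = 0.2174

P = 0.2174


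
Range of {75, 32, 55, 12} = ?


Max = 75, Min = 12
Range = 75 - 12 = 63

Range = 63


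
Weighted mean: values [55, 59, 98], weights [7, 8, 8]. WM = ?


Numerator = 55*7 + 59*8 + 98*8 = 1641
Denominator = 7 + 8 + 8 = 23
WM = 1641/23 = 71.3478

WM = 71.3478


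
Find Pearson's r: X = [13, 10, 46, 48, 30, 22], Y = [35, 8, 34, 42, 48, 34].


Mean X = 28.1667, Mean Y = 33.5000
SD X = 14.792077, SD Y = 12.486660
Cov = 106.916667
r = 106.916667/(14.792077*12.486660) = 0.5789

r = 0.5789


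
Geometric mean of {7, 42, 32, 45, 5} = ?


Product = 7 × 42 × 32 × 45 × 5 = 2116800
GM = 2116800^(1/5) = 18.4135

GM = 18.4135


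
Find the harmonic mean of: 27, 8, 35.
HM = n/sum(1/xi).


Sum of reciprocals = 1/27 + 1/8 + 1/35 = 0.190608
HM = 3/0.190608 = 15.7391

HM = 15.7391


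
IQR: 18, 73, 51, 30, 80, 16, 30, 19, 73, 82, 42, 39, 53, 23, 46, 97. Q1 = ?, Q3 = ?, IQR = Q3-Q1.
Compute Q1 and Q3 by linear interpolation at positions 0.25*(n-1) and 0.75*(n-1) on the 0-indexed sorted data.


Sorted: 16, 18, 19, 23, 30, 30, 39, 42, 46, 51, 53, 73, 73, 80, 82, 97
Q1 (25th %ile) = 28.2500
Q3 (75th %ile) = 73.0000
IQR = 73.0000 - 28.2500 = 44.7500

IQR = 44.7500


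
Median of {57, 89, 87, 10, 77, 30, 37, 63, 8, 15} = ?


Sorted: 8, 10, 15, 30, 37, 57, 63, 77, 87, 89
n = 10 (even)
Middle values: 37 and 57
Median = (37+57)/2 = 47.0000

Median = 47.0000


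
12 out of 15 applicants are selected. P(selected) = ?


P = 12/15 = 0.8000

P = 0.8000


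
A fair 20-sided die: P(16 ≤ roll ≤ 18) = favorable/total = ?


Favorable outcomes (16 ≤ roll ≤ 18): 3
Total outcomes = 20
P = 3/20 = 0.1500

P = 0.1500


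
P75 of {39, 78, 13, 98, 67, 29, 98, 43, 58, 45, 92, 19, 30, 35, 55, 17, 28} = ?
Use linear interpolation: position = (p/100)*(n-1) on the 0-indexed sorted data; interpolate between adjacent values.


Sorted: 13, 17, 19, 28, 29, 30, 35, 39, 43, 45, 55, 58, 67, 78, 92, 98, 98
n = 17
Index = 75/100 * 16 = 12.0000
Lower = data[12] = 67, Upper = data[13] = 78
P75 = 67 + 0*(11) = 67.0000

P75 = 67.0000


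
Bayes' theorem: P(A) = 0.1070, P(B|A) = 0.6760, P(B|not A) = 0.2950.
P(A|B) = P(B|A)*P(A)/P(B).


P(B) = P(B|A)*P(A) + P(B|A')*P(A')
= 0.6760*0.1070 + 0.2950*0.8930
= 0.072332 + 0.263435 = 0.335767
P(A|B) = 0.072332/0.335767 = 0.2154

P(A|B) = 0.2154


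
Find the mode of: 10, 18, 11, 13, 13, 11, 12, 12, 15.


Frequencies: 10:1, 11:2, 12:2, 13:2, 15:1, 18:1
Max frequency = 2
Mode = 11, 12, 13

Mode = 11, 12, 13


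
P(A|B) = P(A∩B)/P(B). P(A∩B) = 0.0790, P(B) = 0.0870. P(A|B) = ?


P(A|B) = 0.0790/0.0870 = 0.9080

P(A|B) = 0.9080


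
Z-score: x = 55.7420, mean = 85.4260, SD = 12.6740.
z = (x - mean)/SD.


z = (55.7420 - 85.4260)/12.6740
= -29.6840/12.6740
= -2.3421

z = -2.3421


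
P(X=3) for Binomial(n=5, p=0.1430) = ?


C(5,3) = 10
p^3 = 0.002924
(1-p)^2 = 0.734449
P = 10 * 0.002924 * 0.734449 = 0.0215

P(X=3) = 0.0215


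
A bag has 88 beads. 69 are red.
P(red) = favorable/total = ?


P = 69/88 = 0.7841

P = 0.7841


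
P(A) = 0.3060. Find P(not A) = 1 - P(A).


P(not A) = 1 - 0.3060 = 0.6940

P(not A) = 0.6940


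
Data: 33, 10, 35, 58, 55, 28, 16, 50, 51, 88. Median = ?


Sorted: 10, 16, 28, 33, 35, 50, 51, 55, 58, 88
n = 10 (even)
Middle values: 35 and 50
Median = (35+50)/2 = 42.5000

Median = 42.5000


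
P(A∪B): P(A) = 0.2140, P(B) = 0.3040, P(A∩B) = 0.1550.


P(A∪B) = 0.2140 + 0.3040 - 0.1550
= 0.5180 - 0.1550
= 0.3630

P(A∪B) = 0.3630


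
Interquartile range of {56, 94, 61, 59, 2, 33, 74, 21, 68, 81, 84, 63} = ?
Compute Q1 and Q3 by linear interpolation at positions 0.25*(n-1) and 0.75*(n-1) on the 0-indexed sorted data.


Sorted: 2, 21, 33, 56, 59, 61, 63, 68, 74, 81, 84, 94
Q1 (25th %ile) = 50.2500
Q3 (75th %ile) = 75.7500
IQR = 75.7500 - 50.2500 = 25.5000

IQR = 25.5000


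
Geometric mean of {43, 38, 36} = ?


Product = 43 × 38 × 36 = 58824
GM = 58824^(1/3) = 38.8912

GM = 38.8912


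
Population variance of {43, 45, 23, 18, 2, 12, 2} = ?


Mean = 20.7143
Squared deviations: 496.6531, 589.7959, 5.2245, 7.3673, 350.2245, 75.9388, 350.2245
Sum = 1875.4286
Variance = 1875.4286/7 = 267.9184

Variance = 267.9184


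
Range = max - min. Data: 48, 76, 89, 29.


Max = 89, Min = 29
Range = 89 - 29 = 60

Range = 60


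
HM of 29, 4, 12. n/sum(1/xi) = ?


Sum of reciprocals = 1/29 + 1/4 + 1/12 = 0.367816
HM = 3/0.367816 = 8.1562

HM = 8.1562


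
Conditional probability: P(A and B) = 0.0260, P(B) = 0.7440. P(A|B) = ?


P(A|B) = 0.0260/0.7440 = 0.0349

P(A|B) = 0.0349


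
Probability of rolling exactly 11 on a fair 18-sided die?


Favorable outcomes (roll = 11): 1
Total outcomes = 18
P = 1/18 = 0.0556

P = 0.0556


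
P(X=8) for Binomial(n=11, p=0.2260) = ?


C(11,8) = 165
p^8 = 6.805617e-06
(1-p)^3 = 0.463685
P = 165 * 6.805617e-06 * 0.463685 = 0.0005

P(X=8) = 0.0005


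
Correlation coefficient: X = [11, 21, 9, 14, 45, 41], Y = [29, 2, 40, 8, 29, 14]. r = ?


Mean X = 23.5000, Mean Y = 20.3333
SD X = 14.326549, SD Y = 13.324997
Cov = -25.833333
r = -25.833333/(14.326549*13.324997) = -0.1353

r = -0.1353


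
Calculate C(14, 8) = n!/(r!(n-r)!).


C(14,8) = 14!/(8! × 6!)
= 87178291200/(40320 × 720)
= 3003

C(14,8) = 3003


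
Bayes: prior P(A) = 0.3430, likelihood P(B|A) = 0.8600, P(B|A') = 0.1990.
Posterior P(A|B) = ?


P(B) = P(B|A)*P(A) + P(B|A')*P(A')
= 0.8600*0.3430 + 0.1990*0.6570
= 0.294980 + 0.130743 = 0.425723
P(A|B) = 0.294980/0.425723 = 0.6929

P(A|B) = 0.6929


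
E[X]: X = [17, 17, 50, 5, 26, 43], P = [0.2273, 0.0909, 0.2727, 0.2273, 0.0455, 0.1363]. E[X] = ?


E[X] = 17*0.2273 + 17*0.0909 + 50*0.2727 + 5*0.2273 + 26*0.0455 + 43*0.1363
= 3.8641 + 1.5453 + 13.6350 + 1.1365 + 1.1830 + 5.8609
= 27.2248

E[X] = 27.2248


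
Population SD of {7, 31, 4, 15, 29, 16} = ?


Mean = 17.0000
Variance = 102.3333
SD = sqrt(102.3333) = 10.1160

SD = 10.1160


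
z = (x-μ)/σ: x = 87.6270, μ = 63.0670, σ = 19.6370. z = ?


z = (87.6270 - 63.0670)/19.6370
= 24.5600/19.6370
= 1.2507

z = 1.2507


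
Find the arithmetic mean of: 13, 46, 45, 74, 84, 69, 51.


Sum = 13 + 46 + 45 + 74 + 84 + 69 + 51 = 382
n = 7
Mean = 382/7 = 54.5714

Mean = 54.5714


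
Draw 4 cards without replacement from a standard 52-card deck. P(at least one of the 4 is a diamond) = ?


P(at least one) = 1 - P(none)
P(none) = (39/52) × (38/51) × (37/50) × (36/49) = 0.303818
P(at least one) = 1 - 0.303818 = 0.6962

P = 0.6962


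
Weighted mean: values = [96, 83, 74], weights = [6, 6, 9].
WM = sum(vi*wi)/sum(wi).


Numerator = 96*6 + 83*6 + 74*9 = 1740
Denominator = 6 + 6 + 9 = 21
WM = 1740/21 = 82.8571

WM = 82.8571


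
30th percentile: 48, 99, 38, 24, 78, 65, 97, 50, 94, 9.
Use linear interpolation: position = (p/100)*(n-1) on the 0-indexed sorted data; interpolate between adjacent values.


Sorted: 9, 24, 38, 48, 50, 65, 78, 94, 97, 99
n = 10
Index = 30/100 * 9 = 2.7000
Lower = data[2] = 38, Upper = data[3] = 48
P30 = 38 + 0.7000*(10) = 45.0000

P30 = 45.0000


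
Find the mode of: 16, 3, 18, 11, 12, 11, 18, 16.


Frequencies: 3:1, 11:2, 12:1, 16:2, 18:2
Max frequency = 2
Mode = 11, 16, 18

Mode = 11, 16, 18


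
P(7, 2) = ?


P(7,2) = 7!/5!
= 5040/120
= 42

P(7,2) = 42


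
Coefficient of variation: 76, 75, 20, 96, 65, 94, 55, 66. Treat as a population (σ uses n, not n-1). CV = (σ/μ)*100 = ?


Mean = 68.3750
SD = 22.5219
CV = (22.5219/68.3750)*100 = 32.9387%

CV = 32.9387%


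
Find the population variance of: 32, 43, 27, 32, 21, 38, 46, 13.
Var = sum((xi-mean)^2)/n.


Mean = 31.5000
Squared deviations: 0.2500, 132.2500, 20.2500, 0.2500, 110.2500, 42.2500, 210.2500, 342.2500
Sum = 858.0000
Variance = 858.0000/8 = 107.2500

Variance = 107.2500


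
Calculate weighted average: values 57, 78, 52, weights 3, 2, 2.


Numerator = 57*3 + 78*2 + 52*2 = 431
Denominator = 3 + 2 + 2 = 7
WM = 431/7 = 61.5714

WM = 61.5714


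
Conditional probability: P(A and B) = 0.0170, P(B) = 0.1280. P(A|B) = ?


P(A|B) = 0.0170/0.1280 = 0.1328

P(A|B) = 0.1328


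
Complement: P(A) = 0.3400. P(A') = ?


P(not A) = 1 - 0.3400 = 0.6600

P(not A) = 0.6600


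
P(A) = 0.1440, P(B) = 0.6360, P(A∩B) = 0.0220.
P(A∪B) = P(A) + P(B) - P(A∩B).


P(A∪B) = 0.1440 + 0.6360 - 0.0220
= 0.7800 - 0.0220
= 0.7580

P(A∪B) = 0.7580


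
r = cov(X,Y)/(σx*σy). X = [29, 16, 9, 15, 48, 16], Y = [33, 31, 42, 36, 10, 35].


Mean X = 22.1667, Mean Y = 31.1667
SD X = 13.005341, SD Y = 10.056783
Cov = -122.361111
r = -122.361111/(13.005341*10.056783) = -0.9355

r = -0.9355


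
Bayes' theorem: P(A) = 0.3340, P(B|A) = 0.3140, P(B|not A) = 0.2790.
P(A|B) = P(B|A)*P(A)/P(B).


P(B) = P(B|A)*P(A) + P(B|A')*P(A')
= 0.3140*0.3340 + 0.2790*0.6660
= 0.104876 + 0.185814 = 0.290690
P(A|B) = 0.104876/0.290690 = 0.3608

P(A|B) = 0.3608


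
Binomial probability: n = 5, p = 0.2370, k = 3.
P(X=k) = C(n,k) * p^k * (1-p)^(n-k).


C(5,3) = 10
p^3 = 0.013312
(1-p)^2 = 0.582169
P = 10 * 0.013312 * 0.582169 = 0.0775

P(X=3) = 0.0775


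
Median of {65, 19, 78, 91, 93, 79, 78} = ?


Sorted: 19, 65, 78, 78, 79, 91, 93
n = 7 (odd)
Middle value = 78

Median = 78


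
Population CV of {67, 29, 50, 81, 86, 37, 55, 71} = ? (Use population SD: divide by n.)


Mean = 59.5000
SD = 19.0394
CV = (19.0394/59.5000)*100 = 31.9990%

CV = 31.9990%


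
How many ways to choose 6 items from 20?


C(20,6) = 20!/(6! × 14!)
= 2432902008176640000/(720 × 87178291200)
= 38760

C(20,6) = 38760


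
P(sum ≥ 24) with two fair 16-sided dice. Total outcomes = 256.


Total outcomes = 16×16 = 256
Favorable (sum ≥ 24): 45
P = 45/256 = 0.1758

P = 0.1758


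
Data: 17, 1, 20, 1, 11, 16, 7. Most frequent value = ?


Frequencies: 1:2, 7:1, 11:1, 16:1, 17:1, 20:1
Max frequency = 2
Mode = 1

Mode = 1


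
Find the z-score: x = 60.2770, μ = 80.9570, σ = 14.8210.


z = (60.2770 - 80.9570)/14.8210
= -20.6800/14.8210
= -1.3953

z = -1.3953


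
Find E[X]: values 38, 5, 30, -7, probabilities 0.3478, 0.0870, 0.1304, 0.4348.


E[X] = 38*0.3478 + 5*0.0870 + 30*0.1304 - 7*0.4348
= 13.2164 + 0.4350 + 3.9120 - 3.0436
= 14.5198

E[X] = 14.5198


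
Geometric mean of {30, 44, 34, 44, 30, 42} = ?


Product = 30 × 44 × 34 × 44 × 30 × 42 = 2488147200
GM = 2488147200^(1/6) = 36.8111

GM = 36.8111


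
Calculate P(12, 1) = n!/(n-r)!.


P(12,1) = 12!/11!
= 479001600/39916800
= 12

P(12,1) = 12


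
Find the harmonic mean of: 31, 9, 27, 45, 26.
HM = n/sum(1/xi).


Sum of reciprocals = 1/31 + 1/9 + 1/27 + 1/45 + 1/26 = 0.241090
HM = 5/0.241090 = 20.7391

HM = 20.7391


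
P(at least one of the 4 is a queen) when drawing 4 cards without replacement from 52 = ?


P(at least one) = 1 - P(none)
P(none) = (48/52) × (47/51) × (46/50) × (45/49) = 0.718737
P(at least one) = 1 - 0.718737 = 0.2813

P = 0.2813


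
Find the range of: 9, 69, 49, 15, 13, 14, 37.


Max = 69, Min = 9
Range = 69 - 9 = 60

Range = 60


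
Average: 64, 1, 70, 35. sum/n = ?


Sum = 64 + 1 + 70 + 35 = 170
n = 4
Mean = 170/4 = 42.5000

Mean = 42.5000


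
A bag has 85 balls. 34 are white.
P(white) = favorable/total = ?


P = 34/85 = 0.4000

P = 0.4000


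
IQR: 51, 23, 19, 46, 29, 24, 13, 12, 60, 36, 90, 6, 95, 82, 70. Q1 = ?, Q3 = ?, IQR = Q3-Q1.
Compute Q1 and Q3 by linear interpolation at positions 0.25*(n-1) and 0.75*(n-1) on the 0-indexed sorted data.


Sorted: 6, 12, 13, 19, 23, 24, 29, 36, 46, 51, 60, 70, 82, 90, 95
Q1 (25th %ile) = 21.0000
Q3 (75th %ile) = 65.0000
IQR = 65.0000 - 21.0000 = 44.0000

IQR = 44.0000


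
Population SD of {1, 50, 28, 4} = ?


Mean = 20.7500
Variance = 394.6875
SD = sqrt(394.6875) = 19.8667

SD = 19.8667


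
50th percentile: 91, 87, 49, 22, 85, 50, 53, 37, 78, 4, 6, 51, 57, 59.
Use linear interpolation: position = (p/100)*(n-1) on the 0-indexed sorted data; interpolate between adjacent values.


Sorted: 4, 6, 22, 37, 49, 50, 51, 53, 57, 59, 78, 85, 87, 91
n = 14
Index = 50/100 * 13 = 6.5000
Lower = data[6] = 51, Upper = data[7] = 53
P50 = 51 + 0.5000*(2) = 52.0000

P50 = 52.0000


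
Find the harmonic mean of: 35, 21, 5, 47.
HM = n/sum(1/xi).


Sum of reciprocals = 1/35 + 1/21 + 1/5 + 1/47 = 0.297467
HM = 4/0.297467 = 13.4469

HM = 13.4469


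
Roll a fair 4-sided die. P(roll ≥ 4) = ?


Favorable outcomes (roll ≥ 4): 1
Total outcomes = 4
P = 1/4 = 0.2500

P = 0.2500


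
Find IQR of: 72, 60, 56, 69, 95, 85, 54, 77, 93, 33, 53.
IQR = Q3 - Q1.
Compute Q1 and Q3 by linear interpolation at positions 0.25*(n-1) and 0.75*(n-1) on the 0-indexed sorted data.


Sorted: 33, 53, 54, 56, 60, 69, 72, 77, 85, 93, 95
Q1 (25th %ile) = 55.0000
Q3 (75th %ile) = 81.0000
IQR = 81.0000 - 55.0000 = 26.0000

IQR = 26.0000


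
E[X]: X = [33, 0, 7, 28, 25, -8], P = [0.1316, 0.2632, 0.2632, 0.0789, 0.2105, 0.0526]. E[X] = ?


E[X] = 33*0.1316 + 0*0.2632 + 7*0.2632 + 28*0.0789 + 25*0.2105 - 8*0.0526
= 4.3428 + 0 + 1.8424 + 2.2092 + 5.2625 - 0.4208
= 13.2361

E[X] = 13.2361


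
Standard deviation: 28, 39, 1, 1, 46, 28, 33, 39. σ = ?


Mean = 26.8750
Variance = 254.8594
SD = sqrt(254.8594) = 15.9643

SD = 15.9643


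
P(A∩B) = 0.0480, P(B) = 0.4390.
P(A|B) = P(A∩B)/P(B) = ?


P(A|B) = 0.0480/0.4390 = 0.1093

P(A|B) = 0.1093


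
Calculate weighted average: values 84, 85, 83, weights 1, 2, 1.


Numerator = 84*1 + 85*2 + 83*1 = 337
Denominator = 1 + 2 + 1 = 4
WM = 337/4 = 84.2500

WM = 84.2500


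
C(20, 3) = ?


C(20,3) = 20!/(3! × 17!)
= 2432902008176640000/(6 × 355687428096000)
= 1140

C(20,3) = 1140


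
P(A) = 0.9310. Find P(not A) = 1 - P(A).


P(not A) = 1 - 0.9310 = 0.0690

P(not A) = 0.0690


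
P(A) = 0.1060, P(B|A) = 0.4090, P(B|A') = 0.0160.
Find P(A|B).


P(B) = P(B|A)*P(A) + P(B|A')*P(A')
= 0.4090*0.1060 + 0.0160*0.8940
= 0.043354 + 0.014304 = 0.057658
P(A|B) = 0.043354/0.057658 = 0.7519

P(A|B) = 0.7519


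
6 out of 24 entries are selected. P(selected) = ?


P = 6/24 = 0.2500

P = 0.2500


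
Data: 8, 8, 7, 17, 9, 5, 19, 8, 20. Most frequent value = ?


Frequencies: 5:1, 7:1, 8:3, 9:1, 17:1, 19:1, 20:1
Max frequency = 3
Mode = 8

Mode = 8


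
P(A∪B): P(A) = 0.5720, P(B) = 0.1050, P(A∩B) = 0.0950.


P(A∪B) = 0.5720 + 0.1050 - 0.0950
= 0.6770 - 0.0950
= 0.5820

P(A∪B) = 0.5820


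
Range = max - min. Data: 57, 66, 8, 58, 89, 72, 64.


Max = 89, Min = 8
Range = 89 - 8 = 81

Range = 81


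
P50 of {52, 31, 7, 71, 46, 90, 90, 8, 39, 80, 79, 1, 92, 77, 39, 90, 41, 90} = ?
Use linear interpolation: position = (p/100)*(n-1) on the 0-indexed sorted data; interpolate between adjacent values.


Sorted: 1, 7, 8, 31, 39, 39, 41, 46, 52, 71, 77, 79, 80, 90, 90, 90, 90, 92
n = 18
Index = 50/100 * 17 = 8.5000
Lower = data[8] = 52, Upper = data[9] = 71
P50 = 52 + 0.5000*(19) = 61.5000

P50 = 61.5000


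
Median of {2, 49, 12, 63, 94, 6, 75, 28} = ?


Sorted: 2, 6, 12, 28, 49, 63, 75, 94
n = 8 (even)
Middle values: 28 and 49
Median = (28+49)/2 = 38.5000

Median = 38.5000


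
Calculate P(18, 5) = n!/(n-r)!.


P(18,5) = 18!/13!
= 6402373705728000/6227020800
= 1028160

P(18,5) = 1028160


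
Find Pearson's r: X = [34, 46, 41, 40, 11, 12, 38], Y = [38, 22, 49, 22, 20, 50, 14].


Mean X = 31.7143, Mean Y = 30.7143
SD X = 13.209459, SD Y = 13.656127
Cov = -39.081633
r = -39.081633/(13.209459*13.656127) = -0.2167

r = -0.2167


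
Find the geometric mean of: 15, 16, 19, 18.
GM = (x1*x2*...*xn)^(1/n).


Product = 15 × 16 × 19 × 18 = 82080
GM = 82080^(1/4) = 16.9262

GM = 16.9262


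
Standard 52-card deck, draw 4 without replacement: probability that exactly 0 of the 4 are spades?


Hypergeometric: P(X=0) = C(13,0)·C(39,4) / C(52,4)
= 1 × 82251 / 270725
= 82251/270725 = 0.3038

P = 0.3038


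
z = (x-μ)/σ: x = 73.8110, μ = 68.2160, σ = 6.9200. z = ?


z = (73.8110 - 68.2160)/6.9200
= 5.5950/6.9200
= 0.8085

z = 0.8085


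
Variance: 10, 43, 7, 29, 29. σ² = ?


Mean = 23.6000
Squared deviations: 184.9600, 376.3600, 275.5600, 29.1600, 29.1600
Sum = 895.2000
Variance = 895.2000/5 = 179.0400

Variance = 179.0400


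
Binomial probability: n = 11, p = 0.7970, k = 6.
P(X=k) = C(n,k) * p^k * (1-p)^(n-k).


C(11,6) = 462
p^6 = 0.256301
(1-p)^5 = 0.000345
P = 462 * 0.256301 * 0.000345 = 0.0408

P(X=6) = 0.0408


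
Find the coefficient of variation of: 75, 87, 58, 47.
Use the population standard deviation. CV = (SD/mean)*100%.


Mean = 66.7500
SD = 15.3684
CV = (15.3684/66.7500)*100 = 23.0238%

CV = 23.0238%


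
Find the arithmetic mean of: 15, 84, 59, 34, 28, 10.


Sum = 15 + 84 + 59 + 34 + 28 + 10 = 230
n = 6
Mean = 230/6 = 38.3333

Mean = 38.3333


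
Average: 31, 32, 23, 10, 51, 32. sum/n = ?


Sum = 31 + 32 + 23 + 10 + 51 + 32 = 179
n = 6
Mean = 179/6 = 29.8333

Mean = 29.8333


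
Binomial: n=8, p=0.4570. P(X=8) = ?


C(8,8) = 1
p^8 = 0.001903
(1-p)^0 = 1.000000
P = 1 * 0.001903 * 1.000000 = 0.0019

P(X=8) = 0.0019


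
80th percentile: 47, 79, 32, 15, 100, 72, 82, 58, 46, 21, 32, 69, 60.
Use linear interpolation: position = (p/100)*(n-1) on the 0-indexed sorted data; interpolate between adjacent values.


Sorted: 15, 21, 32, 32, 46, 47, 58, 60, 69, 72, 79, 82, 100
n = 13
Index = 80/100 * 12 = 9.6000
Lower = data[9] = 72, Upper = data[10] = 79
P80 = 72 + 0.6000*(7) = 76.2000

P80 = 76.2000


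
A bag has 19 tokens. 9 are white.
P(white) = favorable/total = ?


P = 9/19 = 0.4737

P = 0.4737


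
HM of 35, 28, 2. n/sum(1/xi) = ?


Sum of reciprocals = 1/35 + 1/28 + 1/2 = 0.564286
HM = 3/0.564286 = 5.3165

HM = 5.3165


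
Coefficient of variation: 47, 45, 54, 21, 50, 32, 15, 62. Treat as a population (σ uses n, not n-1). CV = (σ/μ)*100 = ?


Mean = 40.7500
SD = 15.4090
CV = (15.4090/40.7500)*100 = 37.8135%

CV = 37.8135%


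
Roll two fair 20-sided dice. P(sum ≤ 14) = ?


Total outcomes = 20×20 = 400
Favorable (sum ≤ 14): 91
P = 91/400 = 0.2275

P = 0.2275


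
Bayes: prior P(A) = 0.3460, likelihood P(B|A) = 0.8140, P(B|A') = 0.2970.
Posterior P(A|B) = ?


P(B) = P(B|A)*P(A) + P(B|A')*P(A')
= 0.8140*0.3460 + 0.2970*0.6540
= 0.281644 + 0.194238 = 0.475882
P(A|B) = 0.281644/0.475882 = 0.5918

P(A|B) = 0.5918


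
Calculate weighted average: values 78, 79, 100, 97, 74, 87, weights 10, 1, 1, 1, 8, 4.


Numerator = 78*10 + 79*1 + 100*1 + 97*1 + 74*8 + 87*4 = 1996
Denominator = 10 + 1 + 1 + 1 + 8 + 4 = 25
WM = 1996/25 = 79.8400

WM = 79.8400


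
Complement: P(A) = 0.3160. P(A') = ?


P(not A) = 1 - 0.3160 = 0.6840

P(not A) = 0.6840


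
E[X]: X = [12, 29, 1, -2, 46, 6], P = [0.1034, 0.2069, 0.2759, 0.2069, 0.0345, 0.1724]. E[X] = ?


E[X] = 12*0.1034 + 29*0.2069 + 1*0.2759 - 2*0.2069 + 46*0.0345 + 6*0.1724
= 1.2408 + 6.0001 + 0.2759 - 0.4138 + 1.5870 + 1.0344
= 9.7244

E[X] = 9.7244


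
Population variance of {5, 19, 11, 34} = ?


Mean = 17.2500
Squared deviations: 150.0625, 3.0625, 39.0625, 280.5625
Sum = 472.7500
Variance = 472.7500/4 = 118.1875

Variance = 118.1875


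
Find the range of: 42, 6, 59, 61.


Max = 61, Min = 6
Range = 61 - 6 = 55

Range = 55


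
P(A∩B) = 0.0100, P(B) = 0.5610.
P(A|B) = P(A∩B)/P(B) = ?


P(A|B) = 0.0100/0.5610 = 0.0178

P(A|B) = 0.0178


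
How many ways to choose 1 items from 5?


C(5,1) = 5!/(1! × 4!)
= 120/(1 × 24)
= 5

C(5,1) = 5


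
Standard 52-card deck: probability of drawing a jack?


4 jacks in 52 cards
P = 4/52 = 0.0769

P = 0.0769


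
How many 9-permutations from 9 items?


P(9,9) = 9!/0!
= 362880/1
= 362880

P(9,9) = 362880


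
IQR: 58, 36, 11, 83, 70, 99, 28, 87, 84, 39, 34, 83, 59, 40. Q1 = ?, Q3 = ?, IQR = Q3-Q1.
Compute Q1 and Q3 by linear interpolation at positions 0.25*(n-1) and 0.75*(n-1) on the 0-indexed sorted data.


Sorted: 11, 28, 34, 36, 39, 40, 58, 59, 70, 83, 83, 84, 87, 99
Q1 (25th %ile) = 36.7500
Q3 (75th %ile) = 83.0000
IQR = 83.0000 - 36.7500 = 46.2500

IQR = 46.2500


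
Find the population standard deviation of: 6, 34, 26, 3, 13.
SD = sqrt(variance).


Mean = 16.4000
Variance = 140.2400
SD = sqrt(140.2400) = 11.8423

SD = 11.8423


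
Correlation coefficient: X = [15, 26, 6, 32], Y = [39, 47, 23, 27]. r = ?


Mean X = 19.7500, Mean Y = 34.0000
SD X = 10.009371, SD Y = 9.539392
Cov = 30.750000
r = 30.750000/(10.009371*9.539392) = 0.3220

r = 0.3220


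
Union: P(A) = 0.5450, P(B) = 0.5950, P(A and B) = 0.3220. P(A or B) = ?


P(A∪B) = 0.5450 + 0.5950 - 0.3220
= 1.1400 - 0.3220
= 0.8180

P(A∪B) = 0.8180


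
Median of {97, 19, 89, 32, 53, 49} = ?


Sorted: 19, 32, 49, 53, 89, 97
n = 6 (even)
Middle values: 49 and 53
Median = (49+53)/2 = 51.0000

Median = 51.0000


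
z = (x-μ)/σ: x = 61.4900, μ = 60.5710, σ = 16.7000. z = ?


z = (61.4900 - 60.5710)/16.7000
= 0.9190/16.7000
= 0.0550

z = 0.0550


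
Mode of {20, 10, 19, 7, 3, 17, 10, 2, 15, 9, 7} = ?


Frequencies: 2:1, 3:1, 7:2, 9:1, 10:2, 15:1, 17:1, 19:1, 20:1
Max frequency = 2
Mode = 7, 10

Mode = 7, 10


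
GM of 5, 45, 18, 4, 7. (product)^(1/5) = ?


Product = 5 × 45 × 18 × 4 × 7 = 113400
GM = 113400^(1/5) = 10.2547

GM = 10.2547


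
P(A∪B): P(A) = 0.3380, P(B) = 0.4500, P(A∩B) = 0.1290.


P(A∪B) = 0.3380 + 0.4500 - 0.1290
= 0.7880 - 0.1290
= 0.6590

P(A∪B) = 0.6590


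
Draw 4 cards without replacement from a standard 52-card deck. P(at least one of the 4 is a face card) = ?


P(at least one) = 1 - P(none)
P(none) = (40/52) × (39/51) × (38/50) × (37/49) = 0.337575
P(at least one) = 1 - 0.337575 = 0.6624

P = 0.6624


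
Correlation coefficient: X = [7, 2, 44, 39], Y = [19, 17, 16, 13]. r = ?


Mean X = 23.0000, Mean Y = 16.2500
SD X = 18.668155, SD Y = 2.165064
Cov = -29.250000
r = -29.250000/(18.668155*2.165064) = -0.7237

r = -0.7237


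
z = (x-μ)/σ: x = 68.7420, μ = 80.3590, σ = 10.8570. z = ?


z = (68.7420 - 80.3590)/10.8570
= -11.6170/10.8570
= -1.0700

z = -1.0700


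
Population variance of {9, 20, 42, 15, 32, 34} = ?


Mean = 25.3333
Squared deviations: 266.7778, 28.4444, 277.7778, 106.7778, 44.4444, 75.1111
Sum = 799.3333
Variance = 799.3333/6 = 133.2222

Variance = 133.2222


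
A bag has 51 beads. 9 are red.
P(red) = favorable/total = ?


P = 9/51 = 0.1765

P = 0.1765


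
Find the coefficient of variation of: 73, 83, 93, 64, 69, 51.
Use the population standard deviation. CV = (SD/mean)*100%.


Mean = 72.1667
SD = 13.3967
CV = (13.3967/72.1667)*100 = 18.5636%

CV = 18.5636%


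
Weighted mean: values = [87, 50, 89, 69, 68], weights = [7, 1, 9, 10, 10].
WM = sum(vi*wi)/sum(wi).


Numerator = 87*7 + 50*1 + 89*9 + 69*10 + 68*10 = 2830
Denominator = 7 + 1 + 9 + 10 + 10 = 37
WM = 2830/37 = 76.4865

WM = 76.4865


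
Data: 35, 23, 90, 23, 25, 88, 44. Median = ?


Sorted: 23, 23, 25, 35, 44, 88, 90
n = 7 (odd)
Middle value = 35

Median = 35


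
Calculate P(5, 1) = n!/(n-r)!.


P(5,1) = 5!/4!
= 120/24
= 5

P(5,1) = 5


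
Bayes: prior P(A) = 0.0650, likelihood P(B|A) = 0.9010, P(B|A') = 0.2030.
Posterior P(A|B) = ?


P(B) = P(B|A)*P(A) + P(B|A')*P(A')
= 0.9010*0.0650 + 0.2030*0.9350
= 0.058565 + 0.189805 = 0.248370
P(A|B) = 0.058565/0.248370 = 0.2358

P(A|B) = 0.2358


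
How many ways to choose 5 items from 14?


C(14,5) = 14!/(5! × 9!)
= 87178291200/(120 × 362880)
= 2002

C(14,5) = 2002


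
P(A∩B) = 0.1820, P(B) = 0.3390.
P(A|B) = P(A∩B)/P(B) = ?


P(A|B) = 0.1820/0.3390 = 0.5369

P(A|B) = 0.5369


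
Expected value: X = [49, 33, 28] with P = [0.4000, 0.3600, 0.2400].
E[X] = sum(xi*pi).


E[X] = 49*0.4000 + 33*0.3600 + 28*0.2400
= 19.6000 + 11.8800 + 6.7200
= 38.2000

E[X] = 38.2000


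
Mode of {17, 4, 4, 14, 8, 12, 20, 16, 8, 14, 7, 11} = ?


Frequencies: 4:2, 7:1, 8:2, 11:1, 12:1, 14:2, 16:1, 17:1, 20:1
Max frequency = 2
Mode = 4, 8, 14

Mode = 4, 8, 14


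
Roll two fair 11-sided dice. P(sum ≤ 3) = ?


Total outcomes = 11×11 = 121
Favorable (sum ≤ 3): 3
P = 3/121 = 0.0248

P = 0.0248


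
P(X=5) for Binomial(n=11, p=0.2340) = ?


C(11,5) = 462
p^5 = 0.000702
(1-p)^6 = 0.202010
P = 462 * 0.000702 * 0.202010 = 0.0655

P(X=5) = 0.0655


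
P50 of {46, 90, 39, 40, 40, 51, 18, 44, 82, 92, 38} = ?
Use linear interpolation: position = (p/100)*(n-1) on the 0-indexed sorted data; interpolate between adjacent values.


Sorted: 18, 38, 39, 40, 40, 44, 46, 51, 82, 90, 92
n = 11
Index = 50/100 * 10 = 5.0000
Lower = data[5] = 44, Upper = data[6] = 46
P50 = 44 + 0*(2) = 44.0000

P50 = 44.0000


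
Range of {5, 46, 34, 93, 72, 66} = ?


Max = 93, Min = 5
Range = 93 - 5 = 88

Range = 88


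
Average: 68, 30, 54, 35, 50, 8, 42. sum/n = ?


Sum = 68 + 30 + 54 + 35 + 50 + 8 + 42 = 287
n = 7
Mean = 287/7 = 41.0000

Mean = 41.0000


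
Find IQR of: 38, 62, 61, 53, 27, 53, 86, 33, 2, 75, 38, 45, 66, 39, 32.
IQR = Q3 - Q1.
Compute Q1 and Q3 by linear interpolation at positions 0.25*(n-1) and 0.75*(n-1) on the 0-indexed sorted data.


Sorted: 2, 27, 32, 33, 38, 38, 39, 45, 53, 53, 61, 62, 66, 75, 86
Q1 (25th %ile) = 35.5000
Q3 (75th %ile) = 61.5000
IQR = 61.5000 - 35.5000 = 26.0000

IQR = 26.0000


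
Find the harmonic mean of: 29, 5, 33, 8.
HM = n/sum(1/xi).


Sum of reciprocals = 1/29 + 1/5 + 1/33 + 1/8 = 0.389786
HM = 4/0.389786 = 10.2620

HM = 10.2620


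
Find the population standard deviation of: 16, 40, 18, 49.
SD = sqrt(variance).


Mean = 30.7500
Variance = 199.6875
SD = sqrt(199.6875) = 14.1311

SD = 14.1311


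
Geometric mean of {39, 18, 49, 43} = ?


Product = 39 × 18 × 49 × 43 = 1479114
GM = 1479114^(1/4) = 34.8739

GM = 34.8739


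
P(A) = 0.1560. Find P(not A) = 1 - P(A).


P(not A) = 1 - 0.1560 = 0.8440

P(not A) = 0.8440


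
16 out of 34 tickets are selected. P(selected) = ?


P = 16/34 = 0.4706

P = 0.4706


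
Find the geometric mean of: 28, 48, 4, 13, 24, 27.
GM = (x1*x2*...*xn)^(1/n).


Product = 28 × 48 × 4 × 13 × 24 × 27 = 45287424
GM = 45287424^(1/6) = 18.8798

GM = 18.8798


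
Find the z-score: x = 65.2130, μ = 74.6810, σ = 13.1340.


z = (65.2130 - 74.6810)/13.1340
= -9.4680/13.1340
= -0.7209

z = -0.7209


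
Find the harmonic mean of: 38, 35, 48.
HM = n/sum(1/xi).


Sum of reciprocals = 1/38 + 1/35 + 1/48 = 0.075721
HM = 3/0.075721 = 39.6194

HM = 39.6194


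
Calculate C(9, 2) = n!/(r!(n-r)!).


C(9,2) = 9!/(2! × 7!)
= 362880/(2 × 5040)
= 36

C(9,2) = 36


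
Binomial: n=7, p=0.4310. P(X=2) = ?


C(7,2) = 21
p^2 = 0.185761
(1-p)^5 = 0.059643
P = 21 * 0.185761 * 0.059643 = 0.2327

P(X=2) = 0.2327


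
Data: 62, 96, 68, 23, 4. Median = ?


Sorted: 4, 23, 62, 68, 96
n = 5 (odd)
Middle value = 62

Median = 62


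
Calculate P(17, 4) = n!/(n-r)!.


P(17,4) = 17!/13!
= 355687428096000/6227020800
= 57120

P(17,4) = 57120


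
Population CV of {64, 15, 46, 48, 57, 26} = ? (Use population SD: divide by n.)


Mean = 42.6667
SD = 17.0457
CV = (17.0457/42.6667)*100 = 39.9508%

CV = 39.9508%


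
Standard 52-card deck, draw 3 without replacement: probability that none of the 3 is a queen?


P(no queens) = (48/52) × (47/51) × (46/50)
= 0.7826

P = 0.7826


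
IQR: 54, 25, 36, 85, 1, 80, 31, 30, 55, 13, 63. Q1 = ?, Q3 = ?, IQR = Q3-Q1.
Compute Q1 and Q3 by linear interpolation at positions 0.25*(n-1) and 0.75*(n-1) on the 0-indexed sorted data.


Sorted: 1, 13, 25, 30, 31, 36, 54, 55, 63, 80, 85
Q1 (25th %ile) = 27.5000
Q3 (75th %ile) = 59.0000
IQR = 59.0000 - 27.5000 = 31.5000

IQR = 31.5000


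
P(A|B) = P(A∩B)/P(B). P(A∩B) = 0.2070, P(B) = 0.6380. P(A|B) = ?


P(A|B) = 0.2070/0.6380 = 0.3245

P(A|B) = 0.3245


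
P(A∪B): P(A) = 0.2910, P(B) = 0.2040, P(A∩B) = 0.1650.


P(A∪B) = 0.2910 + 0.2040 - 0.1650
= 0.4950 - 0.1650
= 0.3300

P(A∪B) = 0.3300


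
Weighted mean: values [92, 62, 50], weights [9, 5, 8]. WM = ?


Numerator = 92*9 + 62*5 + 50*8 = 1538
Denominator = 9 + 5 + 8 = 22
WM = 1538/22 = 69.9091

WM = 69.9091


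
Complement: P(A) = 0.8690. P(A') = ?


P(not A) = 1 - 0.8690 = 0.1310

P(not A) = 0.1310


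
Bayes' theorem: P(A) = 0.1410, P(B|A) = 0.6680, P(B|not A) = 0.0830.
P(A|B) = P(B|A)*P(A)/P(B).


P(B) = P(B|A)*P(A) + P(B|A')*P(A')
= 0.6680*0.1410 + 0.0830*0.8590
= 0.094188 + 0.071297 = 0.165485
P(A|B) = 0.094188/0.165485 = 0.5692

P(A|B) = 0.5692


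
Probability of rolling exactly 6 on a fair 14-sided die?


Favorable outcomes (roll = 6): 1
Total outcomes = 14
P = 1/14 = 0.0714

P = 0.0714


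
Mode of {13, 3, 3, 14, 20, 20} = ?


Frequencies: 3:2, 13:1, 14:1, 20:2
Max frequency = 2
Mode = 3, 20

Mode = 3, 20


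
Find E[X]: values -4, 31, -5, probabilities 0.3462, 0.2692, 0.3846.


E[X] = -4*0.3462 + 31*0.2692 - 5*0.3846
= -1.3848 + 8.3452 - 1.9230
= 5.0374

E[X] = 5.0374


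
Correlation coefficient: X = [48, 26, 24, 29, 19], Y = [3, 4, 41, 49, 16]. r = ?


Mean X = 29.2000, Mean Y = 22.6000
SD X = 9.947864, SD Y = 19.022092
Cov = -68.520000
r = -68.520000/(9.947864*19.022092) = -0.3621

r = -0.3621


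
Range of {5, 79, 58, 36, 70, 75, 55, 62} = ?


Max = 79, Min = 5
Range = 79 - 5 = 74

Range = 74


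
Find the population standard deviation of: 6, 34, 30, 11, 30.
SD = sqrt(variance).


Mean = 22.2000
Variance = 129.7600
SD = sqrt(129.7600) = 11.3912

SD = 11.3912


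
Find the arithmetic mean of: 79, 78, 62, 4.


Sum = 79 + 78 + 62 + 4 = 223
n = 4
Mean = 223/4 = 55.7500

Mean = 55.7500


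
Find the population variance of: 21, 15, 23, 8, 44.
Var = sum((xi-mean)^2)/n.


Mean = 22.2000
Squared deviations: 1.4400, 51.8400, 0.6400, 201.6400, 475.2400
Sum = 730.8000
Variance = 730.8000/5 = 146.1600

Variance = 146.1600


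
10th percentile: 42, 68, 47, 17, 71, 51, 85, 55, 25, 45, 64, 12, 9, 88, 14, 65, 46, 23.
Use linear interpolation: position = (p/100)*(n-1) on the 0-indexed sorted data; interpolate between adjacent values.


Sorted: 9, 12, 14, 17, 23, 25, 42, 45, 46, 47, 51, 55, 64, 65, 68, 71, 85, 88
n = 18
Index = 10/100 * 17 = 1.7000
Lower = data[1] = 12, Upper = data[2] = 14
P10 = 12 + 0.7000*(2) = 13.4000

P10 = 13.4000


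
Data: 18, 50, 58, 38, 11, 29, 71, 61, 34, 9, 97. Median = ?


Sorted: 9, 11, 18, 29, 34, 38, 50, 58, 61, 71, 97
n = 11 (odd)
Middle value = 38

Median = 38


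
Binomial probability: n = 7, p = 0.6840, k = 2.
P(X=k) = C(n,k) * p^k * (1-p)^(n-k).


C(7,2) = 21
p^2 = 0.467856
(1-p)^5 = 0.003151
P = 21 * 0.467856 * 0.003151 = 0.0310

P(X=2) = 0.0310


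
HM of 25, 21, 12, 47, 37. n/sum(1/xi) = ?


Sum of reciprocals = 1/25 + 1/21 + 1/12 + 1/47 + 1/37 = 0.219256
HM = 5/0.219256 = 22.8044

HM = 22.8044


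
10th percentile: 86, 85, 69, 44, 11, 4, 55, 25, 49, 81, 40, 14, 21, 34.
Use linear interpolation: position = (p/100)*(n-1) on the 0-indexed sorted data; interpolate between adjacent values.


Sorted: 4, 11, 14, 21, 25, 34, 40, 44, 49, 55, 69, 81, 85, 86
n = 14
Index = 10/100 * 13 = 1.3000
Lower = data[1] = 11, Upper = data[2] = 14
P10 = 11 + 0.3000*(3) = 11.9000

P10 = 11.9000


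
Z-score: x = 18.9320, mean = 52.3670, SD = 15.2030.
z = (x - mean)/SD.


z = (18.9320 - 52.3670)/15.2030
= -33.4350/15.2030
= -2.1992

z = -2.1992


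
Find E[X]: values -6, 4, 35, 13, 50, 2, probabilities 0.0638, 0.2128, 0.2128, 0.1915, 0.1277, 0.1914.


E[X] = -6*0.0638 + 4*0.2128 + 35*0.2128 + 13*0.1915 + 50*0.1277 + 2*0.1914
= -0.3828 + 0.8512 + 7.4480 + 2.4895 + 6.3850 + 0.3828
= 17.1737

E[X] = 17.1737


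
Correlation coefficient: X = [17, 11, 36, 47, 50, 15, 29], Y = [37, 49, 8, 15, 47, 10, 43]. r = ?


Mean X = 29.2857, Mean Y = 29.8571
SD X = 14.527946, SD Y = 16.805004
Cov = -30.387755
r = -30.387755/(14.527946*16.805004) = -0.1245

r = -0.1245


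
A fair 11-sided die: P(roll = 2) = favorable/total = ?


Favorable outcomes (roll = 2): 1
Total outcomes = 11
P = 1/11 = 0.0909

P = 0.0909


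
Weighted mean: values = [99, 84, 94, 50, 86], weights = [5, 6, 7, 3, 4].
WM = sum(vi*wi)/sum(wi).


Numerator = 99*5 + 84*6 + 94*7 + 50*3 + 86*4 = 2151
Denominator = 5 + 6 + 7 + 3 + 4 = 25
WM = 2151/25 = 86.0400

WM = 86.0400


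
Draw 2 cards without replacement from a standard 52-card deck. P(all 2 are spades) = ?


P(all spades) = (13/52) × (12/51)
= 0.0588

P = 0.0588
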